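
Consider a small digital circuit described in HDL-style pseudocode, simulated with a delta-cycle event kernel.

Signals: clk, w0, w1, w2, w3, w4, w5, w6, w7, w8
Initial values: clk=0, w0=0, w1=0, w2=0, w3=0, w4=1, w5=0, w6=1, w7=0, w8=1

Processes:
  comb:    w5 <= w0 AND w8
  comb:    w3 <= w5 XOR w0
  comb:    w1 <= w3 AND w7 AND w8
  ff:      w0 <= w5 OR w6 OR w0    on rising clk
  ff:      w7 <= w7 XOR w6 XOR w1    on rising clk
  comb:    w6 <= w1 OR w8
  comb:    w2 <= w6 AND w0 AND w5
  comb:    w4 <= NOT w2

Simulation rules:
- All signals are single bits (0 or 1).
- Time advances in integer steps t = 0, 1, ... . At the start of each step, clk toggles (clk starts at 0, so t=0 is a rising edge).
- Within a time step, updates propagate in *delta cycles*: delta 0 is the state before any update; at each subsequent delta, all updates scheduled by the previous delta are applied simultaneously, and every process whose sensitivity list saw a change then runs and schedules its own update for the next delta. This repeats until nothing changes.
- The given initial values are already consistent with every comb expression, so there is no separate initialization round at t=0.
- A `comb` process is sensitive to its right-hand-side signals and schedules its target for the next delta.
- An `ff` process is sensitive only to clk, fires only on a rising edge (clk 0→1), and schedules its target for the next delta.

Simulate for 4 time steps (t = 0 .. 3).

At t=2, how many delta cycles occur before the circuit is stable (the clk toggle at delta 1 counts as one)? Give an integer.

t0.Δ0 w6=1 w8=1 clk=0 w0=0 w4=1 w7=0 w2=0 w3=0 w1=0 w5=0
t0.Δ1 w6=1 w8=1 clk=1 w0=0 w4=1 w7=0 w2=0 w3=0 w1=0 w5=0
t0.Δ2 w6=1 w8=1 clk=1 w0=1 w4=1 w7=1 w2=0 w3=0 w1=0 w5=0
t0.Δ3 w6=1 w8=1 clk=1 w0=1 w4=1 w7=1 w2=0 w3=1 w1=0 w5=1
t0.Δ4 w6=1 w8=1 clk=1 w0=1 w4=1 w7=1 w2=1 w3=0 w1=1 w5=1
t0.Δ5 w6=1 w8=1 clk=1 w0=1 w4=0 w7=1 w2=1 w3=0 w1=0 w5=1
t1.Δ0 w6=1 w8=1 clk=1 w0=1 w4=0 w7=1 w2=1 w3=0 w1=0 w5=1
t1.Δ1 w6=1 w8=1 clk=0 w0=1 w4=0 w7=1 w2=1 w3=0 w1=0 w5=1
t2.Δ0 w6=1 w8=1 clk=0 w0=1 w4=0 w7=1 w2=1 w3=0 w1=0 w5=1
t2.Δ1 w6=1 w8=1 clk=1 w0=1 w4=0 w7=1 w2=1 w3=0 w1=0 w5=1
t2.Δ2 w6=1 w8=1 clk=1 w0=1 w4=0 w7=0 w2=1 w3=0 w1=0 w5=1
t3.Δ0 w6=1 w8=1 clk=1 w0=1 w4=0 w7=0 w2=1 w3=0 w1=0 w5=1
t3.Δ1 w6=1 w8=1 clk=0 w0=1 w4=0 w7=0 w2=1 w3=0 w1=0 w5=1

2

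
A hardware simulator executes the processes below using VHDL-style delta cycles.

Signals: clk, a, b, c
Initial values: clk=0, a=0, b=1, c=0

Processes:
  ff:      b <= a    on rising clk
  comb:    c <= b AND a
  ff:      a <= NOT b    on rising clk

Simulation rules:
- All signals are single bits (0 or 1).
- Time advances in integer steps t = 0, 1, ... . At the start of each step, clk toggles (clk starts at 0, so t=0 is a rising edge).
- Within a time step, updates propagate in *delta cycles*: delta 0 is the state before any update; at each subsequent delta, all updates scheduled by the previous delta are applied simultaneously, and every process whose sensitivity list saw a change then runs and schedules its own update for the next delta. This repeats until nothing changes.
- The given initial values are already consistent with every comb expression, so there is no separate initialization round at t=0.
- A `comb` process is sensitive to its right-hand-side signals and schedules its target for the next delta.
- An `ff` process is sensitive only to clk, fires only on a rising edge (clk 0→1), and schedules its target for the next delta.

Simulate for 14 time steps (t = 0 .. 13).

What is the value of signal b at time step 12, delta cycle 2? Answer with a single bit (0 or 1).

1

t=0 Δ0: clk=0 a=0 c=0 b=1
  Δ1: clk:0→1
  Δ2: b:1→0
  (2Δ to stable)
t=1 Δ0: clk=1 a=0 c=0 b=0
  Δ1: clk:1→0
  (1Δ to stable)
t=2 Δ0: clk=0 a=0 c=0 b=0
  Δ1: clk:0→1
  Δ2: a:0→1
  (2Δ to stable)
t=3 Δ0: clk=1 a=1 c=0 b=0
  Δ1: clk:1→0
  (1Δ to stable)
t=4 Δ0: clk=0 a=1 c=0 b=0
  Δ1: clk:0→1
  Δ2: b:0→1
  Δ3: c:0→1
  (3Δ to stable)
t=5 Δ0: clk=1 a=1 c=1 b=1
  Δ1: clk:1→0
  (1Δ to stable)
t=6 Δ0: clk=0 a=1 c=1 b=1
  Δ1: clk:0→1
  Δ2: a:1→0
  Δ3: c:1→0
  (3Δ to stable)
t=7 Δ0: clk=1 a=0 c=0 b=1
  Δ1: clk:1→0
  (1Δ to stable)
t=8 Δ0: clk=0 a=0 c=0 b=1
  Δ1: clk:0→1
  Δ2: b:1→0
  (2Δ to stable)
t=9 Δ0: clk=1 a=0 c=0 b=0
  Δ1: clk:1→0
  (1Δ to stable)
t=10 Δ0: clk=0 a=0 c=0 b=0
  Δ1: clk:0→1
  Δ2: a:0→1
  (2Δ to stable)
t=11 Δ0: clk=1 a=1 c=0 b=0
  Δ1: clk:1→0
  (1Δ to stable)
t=12 Δ0: clk=0 a=1 c=0 b=0
  Δ1: clk:0→1
  Δ2: b:0→1
  Δ3: c:0→1
  (3Δ to stable)
t=13 Δ0: clk=1 a=1 c=1 b=1
  Δ1: clk:1→0
  (1Δ to stable)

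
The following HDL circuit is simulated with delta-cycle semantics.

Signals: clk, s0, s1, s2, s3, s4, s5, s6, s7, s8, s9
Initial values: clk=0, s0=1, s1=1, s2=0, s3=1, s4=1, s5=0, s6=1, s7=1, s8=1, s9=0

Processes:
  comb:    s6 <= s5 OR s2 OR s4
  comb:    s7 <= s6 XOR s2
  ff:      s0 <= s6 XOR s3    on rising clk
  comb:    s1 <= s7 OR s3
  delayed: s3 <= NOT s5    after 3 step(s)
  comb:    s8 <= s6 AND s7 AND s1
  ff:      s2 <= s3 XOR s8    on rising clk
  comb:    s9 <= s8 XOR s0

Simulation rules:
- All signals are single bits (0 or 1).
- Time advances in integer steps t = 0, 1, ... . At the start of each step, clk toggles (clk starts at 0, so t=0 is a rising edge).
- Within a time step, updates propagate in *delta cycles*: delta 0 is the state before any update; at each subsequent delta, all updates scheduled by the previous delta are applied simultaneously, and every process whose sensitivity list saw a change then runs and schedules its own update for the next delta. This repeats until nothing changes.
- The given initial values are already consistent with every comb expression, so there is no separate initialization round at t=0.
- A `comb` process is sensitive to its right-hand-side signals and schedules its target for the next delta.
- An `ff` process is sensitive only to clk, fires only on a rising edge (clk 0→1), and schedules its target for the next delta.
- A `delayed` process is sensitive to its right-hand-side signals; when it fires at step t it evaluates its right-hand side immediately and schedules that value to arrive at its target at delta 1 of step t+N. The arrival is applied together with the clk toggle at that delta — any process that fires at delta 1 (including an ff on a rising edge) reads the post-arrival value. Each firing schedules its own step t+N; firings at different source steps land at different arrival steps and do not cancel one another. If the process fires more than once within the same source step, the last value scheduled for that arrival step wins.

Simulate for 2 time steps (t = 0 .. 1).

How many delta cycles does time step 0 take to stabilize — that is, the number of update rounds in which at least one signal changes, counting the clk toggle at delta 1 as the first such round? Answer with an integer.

3

t=0 Δ0: s1=1 s4=1 s9=0 s6=1 clk=0 s8=1 s3=1 s0=1 s7=1 s5=0 s2=0
  Δ1: clk:0→1
  Δ2: s0:1→0
  Δ3: s9:0→1
  (3Δ to stable)
t=1 Δ0: s1=1 s4=1 s9=1 s6=1 clk=1 s8=1 s3=1 s0=0 s7=1 s5=0 s2=0
  Δ1: clk:1→0
  (1Δ to stable)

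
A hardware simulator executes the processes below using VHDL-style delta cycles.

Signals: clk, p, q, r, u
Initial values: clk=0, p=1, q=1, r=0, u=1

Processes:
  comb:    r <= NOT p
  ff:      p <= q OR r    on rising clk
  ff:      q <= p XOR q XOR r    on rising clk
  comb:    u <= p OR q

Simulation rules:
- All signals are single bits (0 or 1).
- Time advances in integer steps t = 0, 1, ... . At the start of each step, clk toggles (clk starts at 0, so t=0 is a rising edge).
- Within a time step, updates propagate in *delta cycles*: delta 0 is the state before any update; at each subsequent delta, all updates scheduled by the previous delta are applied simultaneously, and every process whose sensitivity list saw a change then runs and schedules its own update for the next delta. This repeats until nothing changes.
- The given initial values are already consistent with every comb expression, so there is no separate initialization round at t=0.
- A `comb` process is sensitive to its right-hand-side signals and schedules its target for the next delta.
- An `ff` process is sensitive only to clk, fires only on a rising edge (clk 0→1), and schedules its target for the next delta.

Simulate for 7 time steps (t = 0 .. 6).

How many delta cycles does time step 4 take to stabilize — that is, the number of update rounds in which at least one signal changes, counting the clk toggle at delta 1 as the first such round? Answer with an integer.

3

t=0 Δ0: r=0 clk=0 q=1 p=1 u=1
  Δ1: clk:0→1
  Δ2: q:1→0
  (2Δ to stable)
t=1 Δ0: r=0 clk=1 q=0 p=1 u=1
  Δ1: clk:1→0
  (1Δ to stable)
t=2 Δ0: r=0 clk=0 q=0 p=1 u=1
  Δ1: clk:0→1
  Δ2: q:0→1, p:1→0
  Δ3: r:0→1
  (3Δ to stable)
t=3 Δ0: r=1 clk=1 q=1 p=0 u=1
  Δ1: clk:1→0
  (1Δ to stable)
t=4 Δ0: r=1 clk=0 q=1 p=0 u=1
  Δ1: clk:0→1
  Δ2: q:1→0, p:0→1
  Δ3: r:1→0
  (3Δ to stable)
t=5 Δ0: r=0 clk=1 q=0 p=1 u=1
  Δ1: clk:1→0
  (1Δ to stable)
t=6 Δ0: r=0 clk=0 q=0 p=1 u=1
  Δ1: clk:0→1
  Δ2: q:0→1, p:1→0
  Δ3: r:0→1
  (3Δ to stable)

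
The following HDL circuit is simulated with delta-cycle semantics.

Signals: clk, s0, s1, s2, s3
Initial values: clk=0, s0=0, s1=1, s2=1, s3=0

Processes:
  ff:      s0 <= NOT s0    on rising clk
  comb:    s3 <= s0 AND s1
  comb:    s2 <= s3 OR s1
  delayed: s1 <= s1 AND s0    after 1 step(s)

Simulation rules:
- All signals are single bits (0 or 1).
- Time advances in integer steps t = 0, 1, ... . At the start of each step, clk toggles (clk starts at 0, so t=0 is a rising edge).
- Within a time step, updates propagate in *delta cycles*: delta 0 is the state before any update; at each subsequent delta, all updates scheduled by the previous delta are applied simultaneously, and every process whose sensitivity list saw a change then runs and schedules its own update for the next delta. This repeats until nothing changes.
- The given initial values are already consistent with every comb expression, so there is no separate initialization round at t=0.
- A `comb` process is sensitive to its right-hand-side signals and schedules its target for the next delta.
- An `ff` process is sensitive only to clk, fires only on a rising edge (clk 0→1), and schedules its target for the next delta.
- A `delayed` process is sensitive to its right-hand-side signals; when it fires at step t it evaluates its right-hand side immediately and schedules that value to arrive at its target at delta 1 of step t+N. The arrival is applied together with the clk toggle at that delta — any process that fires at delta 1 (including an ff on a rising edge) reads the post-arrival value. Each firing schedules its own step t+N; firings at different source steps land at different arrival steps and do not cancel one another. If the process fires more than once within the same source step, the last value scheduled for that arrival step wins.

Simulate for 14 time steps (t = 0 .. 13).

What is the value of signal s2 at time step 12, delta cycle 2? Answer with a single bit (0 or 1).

t0.Δ0 clk=0 s3=0 s2=1 s1=1 s0=0
t0.Δ1 clk=1 s3=0 s2=1 s1=1 s0=0
t0.Δ2 clk=1 s3=0 s2=1 s1=1 s0=1
t0.Δ3 clk=1 s3=1 s2=1 s1=1 s0=1
t1.Δ0 clk=1 s3=1 s2=1 s1=1 s0=1
t1.Δ1 clk=0 s3=1 s2=1 s1=1 s0=1
t2.Δ0 clk=0 s3=1 s2=1 s1=1 s0=1
t2.Δ1 clk=1 s3=1 s2=1 s1=1 s0=1
t2.Δ2 clk=1 s3=1 s2=1 s1=1 s0=0
t2.Δ3 clk=1 s3=0 s2=1 s1=1 s0=0
t3.Δ0 clk=1 s3=0 s2=1 s1=1 s0=0
t3.Δ1 clk=0 s3=0 s2=1 s1=0 s0=0
t3.Δ2 clk=0 s3=0 s2=0 s1=0 s0=0
t4.Δ0 clk=0 s3=0 s2=0 s1=0 s0=0
t4.Δ1 clk=1 s3=0 s2=0 s1=0 s0=0
t4.Δ2 clk=1 s3=0 s2=0 s1=0 s0=1
t5.Δ0 clk=1 s3=0 s2=0 s1=0 s0=1
t5.Δ1 clk=0 s3=0 s2=0 s1=0 s0=1
t6.Δ0 clk=0 s3=0 s2=0 s1=0 s0=1
t6.Δ1 clk=1 s3=0 s2=0 s1=0 s0=1
t6.Δ2 clk=1 s3=0 s2=0 s1=0 s0=0
t7.Δ0 clk=1 s3=0 s2=0 s1=0 s0=0
t7.Δ1 clk=0 s3=0 s2=0 s1=0 s0=0
t8.Δ0 clk=0 s3=0 s2=0 s1=0 s0=0
t8.Δ1 clk=1 s3=0 s2=0 s1=0 s0=0
t8.Δ2 clk=1 s3=0 s2=0 s1=0 s0=1
t9.Δ0 clk=1 s3=0 s2=0 s1=0 s0=1
t9.Δ1 clk=0 s3=0 s2=0 s1=0 s0=1
t10.Δ0 clk=0 s3=0 s2=0 s1=0 s0=1
t10.Δ1 clk=1 s3=0 s2=0 s1=0 s0=1
t10.Δ2 clk=1 s3=0 s2=0 s1=0 s0=0
t11.Δ0 clk=1 s3=0 s2=0 s1=0 s0=0
t11.Δ1 clk=0 s3=0 s2=0 s1=0 s0=0
t12.Δ0 clk=0 s3=0 s2=0 s1=0 s0=0
t12.Δ1 clk=1 s3=0 s2=0 s1=0 s0=0
t12.Δ2 clk=1 s3=0 s2=0 s1=0 s0=1
t13.Δ0 clk=1 s3=0 s2=0 s1=0 s0=1
t13.Δ1 clk=0 s3=0 s2=0 s1=0 s0=1

0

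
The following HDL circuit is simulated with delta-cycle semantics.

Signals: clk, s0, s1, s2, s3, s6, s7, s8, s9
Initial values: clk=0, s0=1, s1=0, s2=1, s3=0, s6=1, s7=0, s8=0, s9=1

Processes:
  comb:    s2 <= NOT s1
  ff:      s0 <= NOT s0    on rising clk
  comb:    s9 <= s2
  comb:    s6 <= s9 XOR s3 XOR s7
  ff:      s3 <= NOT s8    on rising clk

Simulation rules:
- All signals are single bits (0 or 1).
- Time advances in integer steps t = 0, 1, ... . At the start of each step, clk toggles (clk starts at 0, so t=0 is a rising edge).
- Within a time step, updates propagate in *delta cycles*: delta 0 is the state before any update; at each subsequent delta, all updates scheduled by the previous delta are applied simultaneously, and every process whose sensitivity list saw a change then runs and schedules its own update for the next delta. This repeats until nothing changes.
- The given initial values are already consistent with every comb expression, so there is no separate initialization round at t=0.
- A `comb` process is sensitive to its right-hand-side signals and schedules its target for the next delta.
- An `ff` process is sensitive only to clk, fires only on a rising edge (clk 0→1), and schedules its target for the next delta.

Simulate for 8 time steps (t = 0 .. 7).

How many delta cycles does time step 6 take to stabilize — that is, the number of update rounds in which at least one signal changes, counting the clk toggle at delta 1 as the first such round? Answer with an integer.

2

[bits: s8,s1,clk,s3,s0,s2,s7,s6,s9]
t=0: Δ0=000011011 Δ1=001011011 Δ2=001101011 Δ3=001101001 | 3Δ
t=1: Δ0=001101001 Δ1=000101001 | 1Δ
t=2: Δ0=000101001 Δ1=001101001 Δ2=001111001 | 2Δ
t=3: Δ0=001111001 Δ1=000111001 | 1Δ
t=4: Δ0=000111001 Δ1=001111001 Δ2=001101001 | 2Δ
t=5: Δ0=001101001 Δ1=000101001 | 1Δ
t=6: Δ0=000101001 Δ1=001101001 Δ2=001111001 | 2Δ
t=7: Δ0=001111001 Δ1=000111001 | 1Δ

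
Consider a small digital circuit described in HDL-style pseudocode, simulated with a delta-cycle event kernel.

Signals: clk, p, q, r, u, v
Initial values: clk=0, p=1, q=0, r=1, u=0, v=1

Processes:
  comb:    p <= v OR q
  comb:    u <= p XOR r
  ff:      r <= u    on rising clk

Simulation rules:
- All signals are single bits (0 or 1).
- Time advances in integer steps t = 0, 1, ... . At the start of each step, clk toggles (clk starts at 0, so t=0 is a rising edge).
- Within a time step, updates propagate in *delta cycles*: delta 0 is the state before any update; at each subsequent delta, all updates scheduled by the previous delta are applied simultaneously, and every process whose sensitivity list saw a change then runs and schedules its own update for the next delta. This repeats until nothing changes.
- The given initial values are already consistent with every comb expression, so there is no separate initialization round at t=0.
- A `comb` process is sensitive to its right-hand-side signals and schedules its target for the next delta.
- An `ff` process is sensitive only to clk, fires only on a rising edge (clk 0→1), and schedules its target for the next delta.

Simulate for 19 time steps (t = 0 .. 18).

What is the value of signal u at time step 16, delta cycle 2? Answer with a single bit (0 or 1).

[bits: v,p,clk,q,u,r]
t=0: Δ0=110001 Δ1=111001 Δ2=111000 Δ3=111010 | 3Δ
t=1: Δ0=111010 Δ1=110010 | 1Δ
t=2: Δ0=110010 Δ1=111010 Δ2=111011 Δ3=111001 | 3Δ
t=3: Δ0=111001 Δ1=110001 | 1Δ
t=4: Δ0=110001 Δ1=111001 Δ2=111000 Δ3=111010 | 3Δ
t=5: Δ0=111010 Δ1=110010 | 1Δ
t=6: Δ0=110010 Δ1=111010 Δ2=111011 Δ3=111001 | 3Δ
t=7: Δ0=111001 Δ1=110001 | 1Δ
t=8: Δ0=110001 Δ1=111001 Δ2=111000 Δ3=111010 | 3Δ
t=9: Δ0=111010 Δ1=110010 | 1Δ
t=10: Δ0=110010 Δ1=111010 Δ2=111011 Δ3=111001 | 3Δ
t=11: Δ0=111001 Δ1=110001 | 1Δ
t=12: Δ0=110001 Δ1=111001 Δ2=111000 Δ3=111010 | 3Δ
t=13: Δ0=111010 Δ1=110010 | 1Δ
t=14: Δ0=110010 Δ1=111010 Δ2=111011 Δ3=111001 | 3Δ
t=15: Δ0=111001 Δ1=110001 | 1Δ
t=16: Δ0=110001 Δ1=111001 Δ2=111000 Δ3=111010 | 3Δ
t=17: Δ0=111010 Δ1=110010 | 1Δ
t=18: Δ0=110010 Δ1=111010 Δ2=111011 Δ3=111001 | 3Δ

0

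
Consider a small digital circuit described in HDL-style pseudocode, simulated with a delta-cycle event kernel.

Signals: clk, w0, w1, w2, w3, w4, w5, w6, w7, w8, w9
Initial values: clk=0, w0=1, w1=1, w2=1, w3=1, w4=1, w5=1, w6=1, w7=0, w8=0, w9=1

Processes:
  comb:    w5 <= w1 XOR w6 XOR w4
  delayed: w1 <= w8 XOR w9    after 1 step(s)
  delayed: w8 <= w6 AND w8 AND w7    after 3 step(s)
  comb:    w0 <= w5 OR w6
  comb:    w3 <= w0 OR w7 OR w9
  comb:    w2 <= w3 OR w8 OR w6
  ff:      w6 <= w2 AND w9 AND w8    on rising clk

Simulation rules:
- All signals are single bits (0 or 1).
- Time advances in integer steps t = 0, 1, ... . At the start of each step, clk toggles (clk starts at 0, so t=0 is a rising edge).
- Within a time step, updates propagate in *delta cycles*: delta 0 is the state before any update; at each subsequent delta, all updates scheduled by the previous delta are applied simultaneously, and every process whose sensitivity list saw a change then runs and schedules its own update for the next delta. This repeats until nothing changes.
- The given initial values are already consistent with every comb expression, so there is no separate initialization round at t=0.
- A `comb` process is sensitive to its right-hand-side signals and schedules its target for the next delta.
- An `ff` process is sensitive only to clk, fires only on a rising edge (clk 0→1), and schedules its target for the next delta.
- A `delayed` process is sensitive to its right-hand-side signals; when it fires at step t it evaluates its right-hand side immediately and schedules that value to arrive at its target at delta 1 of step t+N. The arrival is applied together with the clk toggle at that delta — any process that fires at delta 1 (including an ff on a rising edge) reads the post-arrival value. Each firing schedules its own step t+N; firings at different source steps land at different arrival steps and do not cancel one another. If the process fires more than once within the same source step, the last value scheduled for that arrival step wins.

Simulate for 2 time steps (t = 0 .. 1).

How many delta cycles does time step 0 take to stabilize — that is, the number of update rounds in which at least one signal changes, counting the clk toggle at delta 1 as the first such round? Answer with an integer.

[bits: w1,w6,w8,w2,clk,w5,w3,w4,w9,w7,w0]
t=0: Δ0=11010111101 Δ1=11011111101 Δ2=10011111101 Δ3=10011011101 Δ4=10011011100 | 4Δ
t=1: Δ0=10011011100 Δ1=10010011100 | 1Δ

4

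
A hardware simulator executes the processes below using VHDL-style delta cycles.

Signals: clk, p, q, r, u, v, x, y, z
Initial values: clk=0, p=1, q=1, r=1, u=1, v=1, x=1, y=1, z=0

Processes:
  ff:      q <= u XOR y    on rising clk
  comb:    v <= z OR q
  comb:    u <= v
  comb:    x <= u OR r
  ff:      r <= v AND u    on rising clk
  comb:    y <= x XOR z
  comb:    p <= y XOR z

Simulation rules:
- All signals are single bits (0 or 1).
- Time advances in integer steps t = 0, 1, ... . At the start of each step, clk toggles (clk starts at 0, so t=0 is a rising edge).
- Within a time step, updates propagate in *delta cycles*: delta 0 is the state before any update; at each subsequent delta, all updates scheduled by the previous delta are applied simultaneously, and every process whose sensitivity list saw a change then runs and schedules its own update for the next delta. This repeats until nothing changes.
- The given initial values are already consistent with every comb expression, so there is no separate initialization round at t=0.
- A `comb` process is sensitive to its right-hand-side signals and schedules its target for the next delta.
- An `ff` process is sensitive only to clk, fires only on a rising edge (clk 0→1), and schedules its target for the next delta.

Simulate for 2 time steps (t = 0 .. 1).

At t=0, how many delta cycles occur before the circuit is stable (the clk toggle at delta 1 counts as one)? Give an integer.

[bits: z,q,r,p,u,y,v,clk,x]
t=0: Δ0=011111101 Δ1=011111111 Δ2=001111111 Δ3=001111011 Δ4=001101011 | 4Δ
t=1: Δ0=001101011 Δ1=001101001 | 1Δ

4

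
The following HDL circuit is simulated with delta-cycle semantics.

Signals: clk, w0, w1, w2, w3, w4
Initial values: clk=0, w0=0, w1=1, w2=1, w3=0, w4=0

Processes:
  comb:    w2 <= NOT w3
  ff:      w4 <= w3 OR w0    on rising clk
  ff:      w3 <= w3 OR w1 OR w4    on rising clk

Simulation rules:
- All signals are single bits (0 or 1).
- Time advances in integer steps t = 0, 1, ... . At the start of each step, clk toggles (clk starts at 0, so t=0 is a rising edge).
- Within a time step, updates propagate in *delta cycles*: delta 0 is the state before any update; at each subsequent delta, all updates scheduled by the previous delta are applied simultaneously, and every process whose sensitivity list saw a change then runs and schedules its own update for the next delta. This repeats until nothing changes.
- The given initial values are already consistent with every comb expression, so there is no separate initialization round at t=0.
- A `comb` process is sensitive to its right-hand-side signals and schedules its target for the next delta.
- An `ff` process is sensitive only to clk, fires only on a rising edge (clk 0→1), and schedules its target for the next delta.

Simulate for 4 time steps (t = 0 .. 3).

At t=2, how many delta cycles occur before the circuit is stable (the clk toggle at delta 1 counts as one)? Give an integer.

t=0 Δ0: w4=0 w2=1 w0=0 w3=0 clk=0 w1=1
  Δ1: clk:0→1
  Δ2: w3:0→1
  Δ3: w2:1→0
  (3Δ to stable)
t=1 Δ0: w4=0 w2=0 w0=0 w3=1 clk=1 w1=1
  Δ1: clk:1→0
  (1Δ to stable)
t=2 Δ0: w4=0 w2=0 w0=0 w3=1 clk=0 w1=1
  Δ1: clk:0→1
  Δ2: w4:0→1
  (2Δ to stable)
t=3 Δ0: w4=1 w2=0 w0=0 w3=1 clk=1 w1=1
  Δ1: clk:1→0
  (1Δ to stable)

2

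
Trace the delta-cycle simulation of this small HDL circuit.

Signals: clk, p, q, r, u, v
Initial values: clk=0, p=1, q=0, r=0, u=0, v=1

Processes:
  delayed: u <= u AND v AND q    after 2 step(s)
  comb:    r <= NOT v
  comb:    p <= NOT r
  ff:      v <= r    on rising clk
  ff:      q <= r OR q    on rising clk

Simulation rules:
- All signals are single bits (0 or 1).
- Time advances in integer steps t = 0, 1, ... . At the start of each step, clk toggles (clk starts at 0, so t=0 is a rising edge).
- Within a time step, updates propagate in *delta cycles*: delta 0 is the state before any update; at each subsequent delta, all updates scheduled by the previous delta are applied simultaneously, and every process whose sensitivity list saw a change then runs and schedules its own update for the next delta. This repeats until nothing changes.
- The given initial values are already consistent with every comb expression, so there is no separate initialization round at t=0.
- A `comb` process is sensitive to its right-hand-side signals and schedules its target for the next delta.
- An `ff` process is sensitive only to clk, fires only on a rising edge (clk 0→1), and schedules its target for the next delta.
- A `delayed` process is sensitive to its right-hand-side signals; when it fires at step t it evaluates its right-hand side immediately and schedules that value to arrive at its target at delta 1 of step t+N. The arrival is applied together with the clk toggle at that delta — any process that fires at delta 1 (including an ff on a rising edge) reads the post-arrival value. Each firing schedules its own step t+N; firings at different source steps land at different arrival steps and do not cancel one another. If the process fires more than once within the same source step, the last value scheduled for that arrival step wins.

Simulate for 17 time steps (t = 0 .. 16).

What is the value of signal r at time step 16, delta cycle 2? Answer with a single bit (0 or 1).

0

[bits: clk,p,q,r,v,u]
t=0: Δ0=010010 Δ1=110010 Δ2=110000 Δ3=110100 Δ4=100100 | 4Δ
t=1: Δ0=100100 Δ1=000100 | 1Δ
t=2: Δ0=000100 Δ1=100100 Δ2=101110 Δ3=101010 Δ4=111010 | 4Δ
t=3: Δ0=111010 Δ1=011010 | 1Δ
t=4: Δ0=011010 Δ1=111010 Δ2=111000 Δ3=111100 Δ4=101100 | 4Δ
t=5: Δ0=101100 Δ1=001100 | 1Δ
t=6: Δ0=001100 Δ1=101100 Δ2=101110 Δ3=101010 Δ4=111010 | 4Δ
t=7: Δ0=111010 Δ1=011010 | 1Δ
t=8: Δ0=011010 Δ1=111010 Δ2=111000 Δ3=111100 Δ4=101100 | 4Δ
t=9: Δ0=101100 Δ1=001100 | 1Δ
t=10: Δ0=001100 Δ1=101100 Δ2=101110 Δ3=101010 Δ4=111010 | 4Δ
t=11: Δ0=111010 Δ1=011010 | 1Δ
t=12: Δ0=011010 Δ1=111010 Δ2=111000 Δ3=111100 Δ4=101100 | 4Δ
t=13: Δ0=101100 Δ1=001100 | 1Δ
t=14: Δ0=001100 Δ1=101100 Δ2=101110 Δ3=101010 Δ4=111010 | 4Δ
t=15: Δ0=111010 Δ1=011010 | 1Δ
t=16: Δ0=011010 Δ1=111010 Δ2=111000 Δ3=111100 Δ4=101100 | 4Δ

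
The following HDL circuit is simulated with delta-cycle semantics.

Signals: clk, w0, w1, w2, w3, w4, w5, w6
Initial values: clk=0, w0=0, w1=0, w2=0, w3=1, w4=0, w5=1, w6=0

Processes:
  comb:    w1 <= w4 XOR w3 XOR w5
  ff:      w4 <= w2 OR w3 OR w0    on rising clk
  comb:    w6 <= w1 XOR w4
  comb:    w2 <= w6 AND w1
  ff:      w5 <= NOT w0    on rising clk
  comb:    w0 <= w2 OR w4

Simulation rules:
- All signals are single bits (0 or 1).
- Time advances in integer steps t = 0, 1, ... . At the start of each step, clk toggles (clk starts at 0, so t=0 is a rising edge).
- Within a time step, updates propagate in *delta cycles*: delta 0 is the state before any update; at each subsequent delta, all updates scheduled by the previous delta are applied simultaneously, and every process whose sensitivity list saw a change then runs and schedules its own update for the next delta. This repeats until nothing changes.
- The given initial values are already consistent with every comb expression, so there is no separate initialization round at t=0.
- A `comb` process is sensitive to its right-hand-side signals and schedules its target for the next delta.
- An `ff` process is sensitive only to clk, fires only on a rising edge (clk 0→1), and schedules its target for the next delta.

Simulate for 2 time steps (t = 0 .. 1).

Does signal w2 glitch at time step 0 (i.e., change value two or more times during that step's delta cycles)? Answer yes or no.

yes

t0.Δ0 w1=0 w4=0 w6=0 w3=1 w5=1 w0=0 clk=0 w2=0
t0.Δ1 w1=0 w4=0 w6=0 w3=1 w5=1 w0=0 clk=1 w2=0
t0.Δ2 w1=0 w4=1 w6=0 w3=1 w5=1 w0=0 clk=1 w2=0
t0.Δ3 w1=1 w4=1 w6=1 w3=1 w5=1 w0=1 clk=1 w2=0
t0.Δ4 w1=1 w4=1 w6=0 w3=1 w5=1 w0=1 clk=1 w2=1
t0.Δ5 w1=1 w4=1 w6=0 w3=1 w5=1 w0=1 clk=1 w2=0
t1.Δ0 w1=1 w4=1 w6=0 w3=1 w5=1 w0=1 clk=1 w2=0
t1.Δ1 w1=1 w4=1 w6=0 w3=1 w5=1 w0=1 clk=0 w2=0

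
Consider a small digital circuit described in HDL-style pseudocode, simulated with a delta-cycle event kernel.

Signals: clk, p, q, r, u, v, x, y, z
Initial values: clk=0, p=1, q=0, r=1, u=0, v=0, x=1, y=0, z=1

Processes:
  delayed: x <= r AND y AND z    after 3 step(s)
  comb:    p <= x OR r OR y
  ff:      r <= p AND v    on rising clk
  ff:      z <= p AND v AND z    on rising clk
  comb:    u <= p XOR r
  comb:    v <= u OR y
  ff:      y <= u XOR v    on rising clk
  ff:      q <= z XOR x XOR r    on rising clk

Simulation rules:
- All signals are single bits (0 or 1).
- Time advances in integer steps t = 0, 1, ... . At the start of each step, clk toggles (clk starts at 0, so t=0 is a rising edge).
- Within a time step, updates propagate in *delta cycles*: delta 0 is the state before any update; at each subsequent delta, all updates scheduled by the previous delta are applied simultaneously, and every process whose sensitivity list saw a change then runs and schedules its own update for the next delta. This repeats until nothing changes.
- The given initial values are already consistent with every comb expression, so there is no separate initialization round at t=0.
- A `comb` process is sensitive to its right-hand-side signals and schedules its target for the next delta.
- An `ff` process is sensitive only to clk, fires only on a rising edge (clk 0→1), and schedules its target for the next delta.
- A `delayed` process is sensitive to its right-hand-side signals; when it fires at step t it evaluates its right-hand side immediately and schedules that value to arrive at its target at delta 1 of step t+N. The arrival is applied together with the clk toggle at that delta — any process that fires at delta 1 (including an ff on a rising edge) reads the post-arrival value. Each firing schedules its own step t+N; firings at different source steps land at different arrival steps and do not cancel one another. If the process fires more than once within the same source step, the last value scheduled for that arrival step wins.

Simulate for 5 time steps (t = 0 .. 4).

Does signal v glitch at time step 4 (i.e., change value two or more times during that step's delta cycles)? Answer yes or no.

t=0 Δ0: q=0 u=0 x=1 y=0 r=1 z=1 v=0 p=1 clk=0
  Δ1: clk:0→1
  Δ2: q:0→1, r:1→0, z:1→0
  Δ3: u:0→1
  Δ4: v:0→1
  (4Δ to stable)
t=1 Δ0: q=1 u=1 x=1 y=0 r=0 z=0 v=1 p=1 clk=1
  Δ1: clk:1→0
  (1Δ to stable)
t=2 Δ0: q=1 u=1 x=1 y=0 r=0 z=0 v=1 p=1 clk=0
  Δ1: clk:0→1
  Δ2: r:0→1
  Δ3: u:1→0
  Δ4: v:1→0
  (4Δ to stable)
t=3 Δ0: q=1 u=0 x=1 y=0 r=1 z=0 v=0 p=1 clk=1
  Δ1: x:1→0, clk:1→0
  (1Δ to stable)
t=4 Δ0: q=1 u=0 x=0 y=0 r=1 z=0 v=0 p=1 clk=0
  Δ1: clk:0→1
  Δ2: r:1→0
  Δ3: u:0→1, p:1→0
  Δ4: u:1→0, v:0→1
  Δ5: v:1→0
  (5Δ to stable)

yes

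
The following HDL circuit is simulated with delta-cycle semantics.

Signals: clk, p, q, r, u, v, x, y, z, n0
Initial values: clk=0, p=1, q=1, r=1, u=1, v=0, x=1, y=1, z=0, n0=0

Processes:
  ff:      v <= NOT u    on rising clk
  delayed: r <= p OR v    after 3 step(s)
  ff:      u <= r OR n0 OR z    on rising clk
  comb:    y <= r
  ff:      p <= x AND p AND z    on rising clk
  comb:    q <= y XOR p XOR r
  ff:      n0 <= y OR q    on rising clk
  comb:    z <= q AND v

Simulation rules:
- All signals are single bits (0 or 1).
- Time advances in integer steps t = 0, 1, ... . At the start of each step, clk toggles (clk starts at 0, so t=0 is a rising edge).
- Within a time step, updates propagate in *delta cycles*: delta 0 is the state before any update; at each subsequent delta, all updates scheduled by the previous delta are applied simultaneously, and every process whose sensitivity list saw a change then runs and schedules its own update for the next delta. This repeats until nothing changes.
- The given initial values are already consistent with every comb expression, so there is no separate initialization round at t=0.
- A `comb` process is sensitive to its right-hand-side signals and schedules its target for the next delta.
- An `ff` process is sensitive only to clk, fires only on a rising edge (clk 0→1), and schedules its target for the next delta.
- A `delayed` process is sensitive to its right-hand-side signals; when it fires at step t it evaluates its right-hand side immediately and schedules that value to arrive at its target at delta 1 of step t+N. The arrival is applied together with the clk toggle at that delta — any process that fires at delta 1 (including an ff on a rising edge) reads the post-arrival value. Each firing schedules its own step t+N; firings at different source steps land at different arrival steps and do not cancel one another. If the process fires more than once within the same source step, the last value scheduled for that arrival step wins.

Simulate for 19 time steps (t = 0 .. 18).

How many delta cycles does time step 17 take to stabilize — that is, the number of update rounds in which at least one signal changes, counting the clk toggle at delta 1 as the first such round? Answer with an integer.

3

t=0 Δ0: u=1 r=1 y=1 z=0 clk=0 p=1 n0=0 x=1 v=0 q=1
  Δ1: clk:0→1
  Δ2: p:1→0, n0:0→1
  Δ3: q:1→0
  (3Δ to stable)
t=1 Δ0: u=1 r=1 y=1 z=0 clk=1 p=0 n0=1 x=1 v=0 q=0
  Δ1: clk:1→0
  (1Δ to stable)
t=2 Δ0: u=1 r=1 y=1 z=0 clk=0 p=0 n0=1 x=1 v=0 q=0
  Δ1: clk:0→1
  (1Δ to stable)
t=3 Δ0: u=1 r=1 y=1 z=0 clk=1 p=0 n0=1 x=1 v=0 q=0
  Δ1: r:1→0, clk:1→0
  Δ2: y:1→0, q:0→1
  Δ3: q:1→0
  (3Δ to stable)
t=4 Δ0: u=1 r=0 y=0 z=0 clk=0 p=0 n0=1 x=1 v=0 q=0
  Δ1: clk:0→1
  Δ2: n0:1→0
  (2Δ to stable)
t=5 Δ0: u=1 r=0 y=0 z=0 clk=1 p=0 n0=0 x=1 v=0 q=0
  Δ1: clk:1→0
  (1Δ to stable)
t=6 Δ0: u=1 r=0 y=0 z=0 clk=0 p=0 n0=0 x=1 v=0 q=0
  Δ1: clk:0→1
  Δ2: u:1→0
  (2Δ to stable)
t=7 Δ0: u=0 r=0 y=0 z=0 clk=1 p=0 n0=0 x=1 v=0 q=0
  Δ1: clk:1→0
  (1Δ to stable)
t=8 Δ0: u=0 r=0 y=0 z=0 clk=0 p=0 n0=0 x=1 v=0 q=0
  Δ1: clk:0→1
  Δ2: v:0→1
  (2Δ to stable)
t=9 Δ0: u=0 r=0 y=0 z=0 clk=1 p=0 n0=0 x=1 v=1 q=0
  Δ1: clk:1→0
  (1Δ to stable)
t=10 Δ0: u=0 r=0 y=0 z=0 clk=0 p=0 n0=0 x=1 v=1 q=0
  Δ1: clk:0→1
  (1Δ to stable)
t=11 Δ0: u=0 r=0 y=0 z=0 clk=1 p=0 n0=0 x=1 v=1 q=0
  Δ1: r:0→1, clk:1→0
  Δ2: y:0→1, q:0→1
  Δ3: z:0→1, q:1→0
  Δ4: z:1→0
  (4Δ to stable)
t=12 Δ0: u=0 r=1 y=1 z=0 clk=0 p=0 n0=0 x=1 v=1 q=0
  Δ1: clk:0→1
  Δ2: u:0→1, n0:0→1
  (2Δ to stable)
t=13 Δ0: u=1 r=1 y=1 z=0 clk=1 p=0 n0=1 x=1 v=1 q=0
  Δ1: clk:1→0
  (1Δ to stable)
t=14 Δ0: u=1 r=1 y=1 z=0 clk=0 p=0 n0=1 x=1 v=1 q=0
  Δ1: clk:0→1
  Δ2: v:1→0
  (2Δ to stable)
t=15 Δ0: u=1 r=1 y=1 z=0 clk=1 p=0 n0=1 x=1 v=0 q=0
  Δ1: clk:1→0
  (1Δ to stable)
t=16 Δ0: u=1 r=1 y=1 z=0 clk=0 p=0 n0=1 x=1 v=0 q=0
  Δ1: clk:0→1
  (1Δ to stable)
t=17 Δ0: u=1 r=1 y=1 z=0 clk=1 p=0 n0=1 x=1 v=0 q=0
  Δ1: r:1→0, clk:1→0
  Δ2: y:1→0, q:0→1
  Δ3: q:1→0
  (3Δ to stable)
t=18 Δ0: u=1 r=0 y=0 z=0 clk=0 p=0 n0=1 x=1 v=0 q=0
  Δ1: clk:0→1
  Δ2: n0:1→0
  (2Δ to stable)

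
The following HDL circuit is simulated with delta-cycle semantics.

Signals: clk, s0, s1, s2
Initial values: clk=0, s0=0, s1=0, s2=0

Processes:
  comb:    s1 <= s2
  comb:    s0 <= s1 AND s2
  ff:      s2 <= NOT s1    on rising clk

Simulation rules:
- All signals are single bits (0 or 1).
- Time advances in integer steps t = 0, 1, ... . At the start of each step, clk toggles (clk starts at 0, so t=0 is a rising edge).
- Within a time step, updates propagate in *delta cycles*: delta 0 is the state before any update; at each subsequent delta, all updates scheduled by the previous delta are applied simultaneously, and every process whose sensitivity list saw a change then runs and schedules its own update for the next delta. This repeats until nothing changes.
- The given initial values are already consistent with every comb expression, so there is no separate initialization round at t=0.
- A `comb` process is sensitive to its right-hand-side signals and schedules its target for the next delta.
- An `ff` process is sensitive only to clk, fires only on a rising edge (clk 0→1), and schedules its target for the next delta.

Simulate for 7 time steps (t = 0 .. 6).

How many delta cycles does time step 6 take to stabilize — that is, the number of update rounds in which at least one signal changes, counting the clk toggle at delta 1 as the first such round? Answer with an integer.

t=0 Δ0: clk=0 s1=0 s0=0 s2=0
  Δ1: clk:0→1
  Δ2: s2:0→1
  Δ3: s1:0→1
  Δ4: s0:0→1
  (4Δ to stable)
t=1 Δ0: clk=1 s1=1 s0=1 s2=1
  Δ1: clk:1→0
  (1Δ to stable)
t=2 Δ0: clk=0 s1=1 s0=1 s2=1
  Δ1: clk:0→1
  Δ2: s2:1→0
  Δ3: s1:1→0, s0:1→0
  (3Δ to stable)
t=3 Δ0: clk=1 s1=0 s0=0 s2=0
  Δ1: clk:1→0
  (1Δ to stable)
t=4 Δ0: clk=0 s1=0 s0=0 s2=0
  Δ1: clk:0→1
  Δ2: s2:0→1
  Δ3: s1:0→1
  Δ4: s0:0→1
  (4Δ to stable)
t=5 Δ0: clk=1 s1=1 s0=1 s2=1
  Δ1: clk:1→0
  (1Δ to stable)
t=6 Δ0: clk=0 s1=1 s0=1 s2=1
  Δ1: clk:0→1
  Δ2: s2:1→0
  Δ3: s1:1→0, s0:1→0
  (3Δ to stable)

3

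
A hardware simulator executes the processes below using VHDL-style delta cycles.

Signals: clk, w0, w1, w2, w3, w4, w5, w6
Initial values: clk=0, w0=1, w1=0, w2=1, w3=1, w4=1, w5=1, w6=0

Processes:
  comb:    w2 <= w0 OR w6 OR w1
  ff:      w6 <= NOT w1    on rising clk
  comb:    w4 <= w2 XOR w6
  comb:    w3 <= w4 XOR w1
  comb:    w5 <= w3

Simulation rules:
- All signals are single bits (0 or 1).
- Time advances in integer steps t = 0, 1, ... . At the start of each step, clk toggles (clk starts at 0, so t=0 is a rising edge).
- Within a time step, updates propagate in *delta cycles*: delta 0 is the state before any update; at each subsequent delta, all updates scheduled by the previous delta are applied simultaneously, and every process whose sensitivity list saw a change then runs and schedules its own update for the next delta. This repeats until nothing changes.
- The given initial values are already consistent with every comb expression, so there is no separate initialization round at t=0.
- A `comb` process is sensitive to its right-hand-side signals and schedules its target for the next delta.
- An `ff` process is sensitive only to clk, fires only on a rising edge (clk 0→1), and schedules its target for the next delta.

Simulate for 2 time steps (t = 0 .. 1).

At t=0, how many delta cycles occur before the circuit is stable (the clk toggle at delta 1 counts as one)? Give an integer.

5

[bits: w4,w5,clk,w6,w2,w3,w1,w0]
t=0: Δ0=11001101 Δ1=11101101 Δ2=11111101 Δ3=01111101 Δ4=01111001 Δ5=00111001 | 5Δ
t=1: Δ0=00111001 Δ1=00011001 | 1Δ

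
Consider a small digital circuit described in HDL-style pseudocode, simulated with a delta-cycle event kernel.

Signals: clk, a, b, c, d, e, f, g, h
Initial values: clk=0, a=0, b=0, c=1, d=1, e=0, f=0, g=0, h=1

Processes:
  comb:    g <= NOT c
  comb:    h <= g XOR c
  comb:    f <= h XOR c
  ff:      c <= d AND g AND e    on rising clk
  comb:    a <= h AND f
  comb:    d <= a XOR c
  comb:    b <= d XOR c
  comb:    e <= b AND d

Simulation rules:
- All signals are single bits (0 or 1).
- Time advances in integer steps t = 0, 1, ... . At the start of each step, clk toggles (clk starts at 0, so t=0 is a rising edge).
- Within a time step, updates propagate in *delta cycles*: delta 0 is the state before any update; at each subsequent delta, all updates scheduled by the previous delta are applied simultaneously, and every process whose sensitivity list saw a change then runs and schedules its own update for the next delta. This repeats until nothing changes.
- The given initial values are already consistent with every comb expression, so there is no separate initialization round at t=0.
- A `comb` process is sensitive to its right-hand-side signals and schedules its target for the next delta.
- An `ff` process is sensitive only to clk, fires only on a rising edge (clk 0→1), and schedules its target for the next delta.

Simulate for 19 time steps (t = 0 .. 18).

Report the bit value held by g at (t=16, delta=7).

1

t0.Δ0 b=0 a=0 d=1 g=0 clk=0 c=1 e=0 h=1 f=0
t0.Δ1 b=0 a=0 d=1 g=0 clk=1 c=1 e=0 h=1 f=0
t0.Δ2 b=0 a=0 d=1 g=0 clk=1 c=0 e=0 h=1 f=0
t0.Δ3 b=1 a=0 d=0 g=1 clk=1 c=0 e=0 h=0 f=1
t0.Δ4 b=0 a=0 d=0 g=1 clk=1 c=0 e=0 h=1 f=0
t0.Δ5 b=0 a=0 d=0 g=1 clk=1 c=0 e=0 h=1 f=1
t0.Δ6 b=0 a=1 d=0 g=1 clk=1 c=0 e=0 h=1 f=1
t0.Δ7 b=0 a=1 d=1 g=1 clk=1 c=0 e=0 h=1 f=1
t0.Δ8 b=1 a=1 d=1 g=1 clk=1 c=0 e=0 h=1 f=1
t0.Δ9 b=1 a=1 d=1 g=1 clk=1 c=0 e=1 h=1 f=1
t1.Δ0 b=1 a=1 d=1 g=1 clk=1 c=0 e=1 h=1 f=1
t1.Δ1 b=1 a=1 d=1 g=1 clk=0 c=0 e=1 h=1 f=1
t2.Δ0 b=1 a=1 d=1 g=1 clk=0 c=0 e=1 h=1 f=1
t2.Δ1 b=1 a=1 d=1 g=1 clk=1 c=0 e=1 h=1 f=1
t2.Δ2 b=1 a=1 d=1 g=1 clk=1 c=1 e=1 h=1 f=1
t2.Δ3 b=0 a=1 d=0 g=0 clk=1 c=1 e=1 h=0 f=0
t2.Δ4 b=1 a=0 d=0 g=0 clk=1 c=1 e=0 h=1 f=1
t2.Δ5 b=1 a=1 d=1 g=0 clk=1 c=1 e=0 h=1 f=0
t2.Δ6 b=0 a=0 d=0 g=0 clk=1 c=1 e=1 h=1 f=0
t2.Δ7 b=1 a=0 d=1 g=0 clk=1 c=1 e=0 h=1 f=0
t2.Δ8 b=0 a=0 d=1 g=0 clk=1 c=1 e=1 h=1 f=0
t2.Δ9 b=0 a=0 d=1 g=0 clk=1 c=1 e=0 h=1 f=0
t3.Δ0 b=0 a=0 d=1 g=0 clk=1 c=1 e=0 h=1 f=0
t3.Δ1 b=0 a=0 d=1 g=0 clk=0 c=1 e=0 h=1 f=0
t4.Δ0 b=0 a=0 d=1 g=0 clk=0 c=1 e=0 h=1 f=0
t4.Δ1 b=0 a=0 d=1 g=0 clk=1 c=1 e=0 h=1 f=0
t4.Δ2 b=0 a=0 d=1 g=0 clk=1 c=0 e=0 h=1 f=0
t4.Δ3 b=1 a=0 d=0 g=1 clk=1 c=0 e=0 h=0 f=1
t4.Δ4 b=0 a=0 d=0 g=1 clk=1 c=0 e=0 h=1 f=0
t4.Δ5 b=0 a=0 d=0 g=1 clk=1 c=0 e=0 h=1 f=1
t4.Δ6 b=0 a=1 d=0 g=1 clk=1 c=0 e=0 h=1 f=1
t4.Δ7 b=0 a=1 d=1 g=1 clk=1 c=0 e=0 h=1 f=1
t4.Δ8 b=1 a=1 d=1 g=1 clk=1 c=0 e=0 h=1 f=1
t4.Δ9 b=1 a=1 d=1 g=1 clk=1 c=0 e=1 h=1 f=1
t5.Δ0 b=1 a=1 d=1 g=1 clk=1 c=0 e=1 h=1 f=1
t5.Δ1 b=1 a=1 d=1 g=1 clk=0 c=0 e=1 h=1 f=1
t6.Δ0 b=1 a=1 d=1 g=1 clk=0 c=0 e=1 h=1 f=1
t6.Δ1 b=1 a=1 d=1 g=1 clk=1 c=0 e=1 h=1 f=1
t6.Δ2 b=1 a=1 d=1 g=1 clk=1 c=1 e=1 h=1 f=1
t6.Δ3 b=0 a=1 d=0 g=0 clk=1 c=1 e=1 h=0 f=0
t6.Δ4 b=1 a=0 d=0 g=0 clk=1 c=1 e=0 h=1 f=1
t6.Δ5 b=1 a=1 d=1 g=0 clk=1 c=1 e=0 h=1 f=0
t6.Δ6 b=0 a=0 d=0 g=0 clk=1 c=1 e=1 h=1 f=0
t6.Δ7 b=1 a=0 d=1 g=0 clk=1 c=1 e=0 h=1 f=0
t6.Δ8 b=0 a=0 d=1 g=0 clk=1 c=1 e=1 h=1 f=0
t6.Δ9 b=0 a=0 d=1 g=0 clk=1 c=1 e=0 h=1 f=0
t7.Δ0 b=0 a=0 d=1 g=0 clk=1 c=1 e=0 h=1 f=0
t7.Δ1 b=0 a=0 d=1 g=0 clk=0 c=1 e=0 h=1 f=0
t8.Δ0 b=0 a=0 d=1 g=0 clk=0 c=1 e=0 h=1 f=0
t8.Δ1 b=0 a=0 d=1 g=0 clk=1 c=1 e=0 h=1 f=0
t8.Δ2 b=0 a=0 d=1 g=0 clk=1 c=0 e=0 h=1 f=0
t8.Δ3 b=1 a=0 d=0 g=1 clk=1 c=0 e=0 h=0 f=1
t8.Δ4 b=0 a=0 d=0 g=1 clk=1 c=0 e=0 h=1 f=0
t8.Δ5 b=0 a=0 d=0 g=1 clk=1 c=0 e=0 h=1 f=1
t8.Δ6 b=0 a=1 d=0 g=1 clk=1 c=0 e=0 h=1 f=1
t8.Δ7 b=0 a=1 d=1 g=1 clk=1 c=0 e=0 h=1 f=1
t8.Δ8 b=1 a=1 d=1 g=1 clk=1 c=0 e=0 h=1 f=1
t8.Δ9 b=1 a=1 d=1 g=1 clk=1 c=0 e=1 h=1 f=1
t9.Δ0 b=1 a=1 d=1 g=1 clk=1 c=0 e=1 h=1 f=1
t9.Δ1 b=1 a=1 d=1 g=1 clk=0 c=0 e=1 h=1 f=1
t10.Δ0 b=1 a=1 d=1 g=1 clk=0 c=0 e=1 h=1 f=1
t10.Δ1 b=1 a=1 d=1 g=1 clk=1 c=0 e=1 h=1 f=1
t10.Δ2 b=1 a=1 d=1 g=1 clk=1 c=1 e=1 h=1 f=1
t10.Δ3 b=0 a=1 d=0 g=0 clk=1 c=1 e=1 h=0 f=0
t10.Δ4 b=1 a=0 d=0 g=0 clk=1 c=1 e=0 h=1 f=1
t10.Δ5 b=1 a=1 d=1 g=0 clk=1 c=1 e=0 h=1 f=0
t10.Δ6 b=0 a=0 d=0 g=0 clk=1 c=1 e=1 h=1 f=0
t10.Δ7 b=1 a=0 d=1 g=0 clk=1 c=1 e=0 h=1 f=0
t10.Δ8 b=0 a=0 d=1 g=0 clk=1 c=1 e=1 h=1 f=0
t10.Δ9 b=0 a=0 d=1 g=0 clk=1 c=1 e=0 h=1 f=0
t11.Δ0 b=0 a=0 d=1 g=0 clk=1 c=1 e=0 h=1 f=0
t11.Δ1 b=0 a=0 d=1 g=0 clk=0 c=1 e=0 h=1 f=0
t12.Δ0 b=0 a=0 d=1 g=0 clk=0 c=1 e=0 h=1 f=0
t12.Δ1 b=0 a=0 d=1 g=0 clk=1 c=1 e=0 h=1 f=0
t12.Δ2 b=0 a=0 d=1 g=0 clk=1 c=0 e=0 h=1 f=0
t12.Δ3 b=1 a=0 d=0 g=1 clk=1 c=0 e=0 h=0 f=1
t12.Δ4 b=0 a=0 d=0 g=1 clk=1 c=0 e=0 h=1 f=0
t12.Δ5 b=0 a=0 d=0 g=1 clk=1 c=0 e=0 h=1 f=1
t12.Δ6 b=0 a=1 d=0 g=1 clk=1 c=0 e=0 h=1 f=1
t12.Δ7 b=0 a=1 d=1 g=1 clk=1 c=0 e=0 h=1 f=1
t12.Δ8 b=1 a=1 d=1 g=1 clk=1 c=0 e=0 h=1 f=1
t12.Δ9 b=1 a=1 d=1 g=1 clk=1 c=0 e=1 h=1 f=1
t13.Δ0 b=1 a=1 d=1 g=1 clk=1 c=0 e=1 h=1 f=1
t13.Δ1 b=1 a=1 d=1 g=1 clk=0 c=0 e=1 h=1 f=1
t14.Δ0 b=1 a=1 d=1 g=1 clk=0 c=0 e=1 h=1 f=1
t14.Δ1 b=1 a=1 d=1 g=1 clk=1 c=0 e=1 h=1 f=1
t14.Δ2 b=1 a=1 d=1 g=1 clk=1 c=1 e=1 h=1 f=1
t14.Δ3 b=0 a=1 d=0 g=0 clk=1 c=1 e=1 h=0 f=0
t14.Δ4 b=1 a=0 d=0 g=0 clk=1 c=1 e=0 h=1 f=1
t14.Δ5 b=1 a=1 d=1 g=0 clk=1 c=1 e=0 h=1 f=0
t14.Δ6 b=0 a=0 d=0 g=0 clk=1 c=1 e=1 h=1 f=0
t14.Δ7 b=1 a=0 d=1 g=0 clk=1 c=1 e=0 h=1 f=0
t14.Δ8 b=0 a=0 d=1 g=0 clk=1 c=1 e=1 h=1 f=0
t14.Δ9 b=0 a=0 d=1 g=0 clk=1 c=1 e=0 h=1 f=0
t15.Δ0 b=0 a=0 d=1 g=0 clk=1 c=1 e=0 h=1 f=0
t15.Δ1 b=0 a=0 d=1 g=0 clk=0 c=1 e=0 h=1 f=0
t16.Δ0 b=0 a=0 d=1 g=0 clk=0 c=1 e=0 h=1 f=0
t16.Δ1 b=0 a=0 d=1 g=0 clk=1 c=1 e=0 h=1 f=0
t16.Δ2 b=0 a=0 d=1 g=0 clk=1 c=0 e=0 h=1 f=0
t16.Δ3 b=1 a=0 d=0 g=1 clk=1 c=0 e=0 h=0 f=1
t16.Δ4 b=0 a=0 d=0 g=1 clk=1 c=0 e=0 h=1 f=0
t16.Δ5 b=0 a=0 d=0 g=1 clk=1 c=0 e=0 h=1 f=1
t16.Δ6 b=0 a=1 d=0 g=1 clk=1 c=0 e=0 h=1 f=1
t16.Δ7 b=0 a=1 d=1 g=1 clk=1 c=0 e=0 h=1 f=1
t16.Δ8 b=1 a=1 d=1 g=1 clk=1 c=0 e=0 h=1 f=1
t16.Δ9 b=1 a=1 d=1 g=1 clk=1 c=0 e=1 h=1 f=1
t17.Δ0 b=1 a=1 d=1 g=1 clk=1 c=0 e=1 h=1 f=1
t17.Δ1 b=1 a=1 d=1 g=1 clk=0 c=0 e=1 h=1 f=1
t18.Δ0 b=1 a=1 d=1 g=1 clk=0 c=0 e=1 h=1 f=1
t18.Δ1 b=1 a=1 d=1 g=1 clk=1 c=0 e=1 h=1 f=1
t18.Δ2 b=1 a=1 d=1 g=1 clk=1 c=1 e=1 h=1 f=1
t18.Δ3 b=0 a=1 d=0 g=0 clk=1 c=1 e=1 h=0 f=0
t18.Δ4 b=1 a=0 d=0 g=0 clk=1 c=1 e=0 h=1 f=1
t18.Δ5 b=1 a=1 d=1 g=0 clk=1 c=1 e=0 h=1 f=0
t18.Δ6 b=0 a=0 d=0 g=0 clk=1 c=1 e=1 h=1 f=0
t18.Δ7 b=1 a=0 d=1 g=0 clk=1 c=1 e=0 h=1 f=0
t18.Δ8 b=0 a=0 d=1 g=0 clk=1 c=1 e=1 h=1 f=0
t18.Δ9 b=0 a=0 d=1 g=0 clk=1 c=1 e=0 h=1 f=0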